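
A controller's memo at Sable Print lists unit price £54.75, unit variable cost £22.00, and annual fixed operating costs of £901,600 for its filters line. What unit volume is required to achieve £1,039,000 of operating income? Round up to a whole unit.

59,255 filters

Unit CM = price − variable cost = £54.75 − £22.00 = £32.75.
Need Q such that Q × £32.75 − £901,600 = £1,039,000, i.e. Q = £1,940,600 / £32.75 = 59,254.96 → 59,255.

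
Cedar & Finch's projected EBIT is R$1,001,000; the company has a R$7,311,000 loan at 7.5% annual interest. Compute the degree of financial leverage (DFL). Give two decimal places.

Interest = R$548,325.00.
DFL = EBIT ÷ (EBIT − I) = R$1,001,000 ÷ (R$1,001,000 − R$548,325.00) = R$1,001,000 ÷ R$452,675.00 = 2.2113.

2.21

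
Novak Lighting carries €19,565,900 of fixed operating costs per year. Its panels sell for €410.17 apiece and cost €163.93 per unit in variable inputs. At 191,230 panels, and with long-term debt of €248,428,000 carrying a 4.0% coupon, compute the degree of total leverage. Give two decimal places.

2.68

Contribution at this volume is 191,230 × €246.24 = €47,088,475.20.
EBIT = €47,088,475.20 − €19,565,900 = €27,522,575.20. Interest = €9,937,120.00, so EBIT − I = €17,585,455.20.
DCL = contribution ÷ (EBIT − I) = €47,088,475.20 ÷ €17,585,455.20 = 2.6777.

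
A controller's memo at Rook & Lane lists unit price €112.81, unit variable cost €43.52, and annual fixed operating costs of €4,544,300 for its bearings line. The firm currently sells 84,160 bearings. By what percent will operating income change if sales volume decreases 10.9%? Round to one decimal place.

-49.4%

Total contribution margin = 84,160 × €69.29 = €5,831,446.40.
Subtracting fixed costs: EBIT = €5,831,446.40 − €4,544,300 = €1,287,146.40.
So DOL = total CM / EBIT = €5,831,446.40 / €1,287,146.40 = 4.5305.
Operating income changes by 4.5305 × -10.9% = -49.4%.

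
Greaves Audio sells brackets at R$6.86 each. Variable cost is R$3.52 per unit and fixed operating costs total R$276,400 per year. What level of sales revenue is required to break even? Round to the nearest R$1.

R$567,696

Contribution margin per unit = R$6.86 − R$3.52 = R$3.34, a CM ratio of R$3.34 ÷ R$6.86 = 0.4869.
Break-even sales = FC ÷ CM ratio = R$276,400 × R$6.86 / R$3.34 = R$567,696.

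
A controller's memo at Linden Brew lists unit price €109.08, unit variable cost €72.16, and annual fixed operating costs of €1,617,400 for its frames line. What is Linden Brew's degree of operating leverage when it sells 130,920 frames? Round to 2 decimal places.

1.50

Total contribution margin = 130,920 × €36.92 = €4,833,566.40.
Subtracting fixed costs: EBIT = €4,833,566.40 − €1,617,400 = €3,216,166.40.
Degree of operating leverage = €4,833,566.40 / €3,216,166.40 = 1.5029.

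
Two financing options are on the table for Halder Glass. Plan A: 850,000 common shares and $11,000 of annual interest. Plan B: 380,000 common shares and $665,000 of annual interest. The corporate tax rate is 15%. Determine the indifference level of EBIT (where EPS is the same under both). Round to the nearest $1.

$1,193,766

Set EPS_A = EPS_B: (EBIT − $11,000)(1 − 0.15) ÷ 850,000 = (EBIT − $665,000)(1 − 0.15) ÷ 380,000.
Cancelling (1 − t) and cross-multiplying: 380,000·(EBIT − 11,000) = 850,000·(EBIT − 665,000).
Solving, EBIT = (665,000·850,000 − 11,000·380,000) / (850,000 − 380,000) = 561,070,000,000 / 470,000 = 1,193,765.96.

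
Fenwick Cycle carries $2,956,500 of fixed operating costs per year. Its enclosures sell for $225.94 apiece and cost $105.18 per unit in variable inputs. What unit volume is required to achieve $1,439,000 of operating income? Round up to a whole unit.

Each unit contributes $225.94 − $105.18 = $120.76.
Need Q such that Q × $120.76 − $2,956,500 = $1,439,000, i.e. Q = $4,395,500 / $120.76 = 36,398.64 → 36,399.

36,399 enclosures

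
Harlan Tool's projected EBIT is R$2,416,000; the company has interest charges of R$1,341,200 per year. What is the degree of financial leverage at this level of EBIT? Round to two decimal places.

2.25

Interest = R$1,341,200.00.
DFL = EBIT ÷ (EBIT − I) = R$2,416,000 ÷ (R$2,416,000 − R$1,341,200.00) = R$2,416,000 ÷ R$1,074,800.00 = 2.2479.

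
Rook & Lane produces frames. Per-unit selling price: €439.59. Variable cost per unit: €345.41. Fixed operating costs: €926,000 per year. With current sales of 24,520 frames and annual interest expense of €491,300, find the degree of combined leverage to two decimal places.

At 24,520 units, contribution = 24,520 × €94.18 = €2,309,293.60.
Subtracting fixed costs: EBIT = €2,309,293.60 − €926,000 = €1,383,293.60. Interest = €491,300.00.
DOL = €2,309,293.60 ÷ €1,383,293.60 = 1.6694; DFL = €1,383,293.60 ÷ €891,993.60 = 1.5508.
Combined leverage = 1.6694 × 1.5508 = 2.5889.

2.59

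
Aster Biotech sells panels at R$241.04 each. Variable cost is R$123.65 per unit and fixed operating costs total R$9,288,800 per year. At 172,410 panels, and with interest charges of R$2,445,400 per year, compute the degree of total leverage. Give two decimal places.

2.38

Total contribution margin = 172,410 × R$117.39 = R$20,239,209.90.
Subtracting fixed costs: EBIT = R$20,239,209.90 − R$9,288,800 = R$10,950,409.90. Interest = R$2,445,400.00, so EBIT − I = R$8,505,009.90.
DCL = contribution ÷ (EBIT − I) = R$20,239,209.90 ÷ R$8,505,009.90 = 2.3797.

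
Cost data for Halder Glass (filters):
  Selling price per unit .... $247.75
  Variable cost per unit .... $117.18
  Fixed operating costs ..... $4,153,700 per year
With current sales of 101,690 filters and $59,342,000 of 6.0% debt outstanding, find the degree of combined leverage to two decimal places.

At 101,690 units, contribution = 101,690 × $130.57 = $13,277,663.30.
Operating income = contribution − fixed costs = $13,277,663.30 − $4,153,700 = $9,123,963.30. Interest = $3,560,520.00.
DOL = $13,277,663.30 ÷ $9,123,963.30 = 1.4553; DFL = $9,123,963.30 ÷ $5,563,443.30 = 1.6400.
Combined leverage = 1.4553 × 1.6400 = 2.3867.

2.39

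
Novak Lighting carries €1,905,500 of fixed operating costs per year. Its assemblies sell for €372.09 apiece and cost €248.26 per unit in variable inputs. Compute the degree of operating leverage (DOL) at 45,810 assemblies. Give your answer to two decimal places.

1.51

Contribution at this volume is 45,810 × €123.83 = €5,672,652.30.
EBIT = €5,672,652.30 − €1,905,500 = €3,767,152.30.
Degree of operating leverage = €5,672,652.30 / €3,767,152.30 = 1.5058.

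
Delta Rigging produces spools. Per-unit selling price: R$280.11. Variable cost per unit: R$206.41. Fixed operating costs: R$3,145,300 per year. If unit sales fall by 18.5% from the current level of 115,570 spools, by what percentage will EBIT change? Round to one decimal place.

-29.3%

Total contribution margin = 115,570 × R$73.70 = R$8,517,509.00.
Operating income = contribution − fixed costs = R$8,517,509.00 − R$3,145,300 = R$5,372,209.00.
DOL = contribution ÷ EBIT = R$8,517,509.00 ÷ R$5,372,209.00 = 1.5855.
Operating income changes by 1.5855 × -18.5% = -29.3%.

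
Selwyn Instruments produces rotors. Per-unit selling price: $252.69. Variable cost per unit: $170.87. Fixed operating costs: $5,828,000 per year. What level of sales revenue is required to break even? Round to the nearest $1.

$17,998,989

CM per unit = $252.69 − $170.87 = $81.82; CM ratio = $81.82 / $252.69 = 0.3238.
Break-even sales = FC ÷ CM ratio = $5,828,000 × $252.69 / $81.82 = $17,998,989.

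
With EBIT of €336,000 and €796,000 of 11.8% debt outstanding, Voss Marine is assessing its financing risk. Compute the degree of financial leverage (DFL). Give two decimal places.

Annual interest charges come to €93,928.00.
Degree of financial leverage = EBIT / (EBIT − interest) = €336,000 / €242,072.00 = 1.3880.

1.39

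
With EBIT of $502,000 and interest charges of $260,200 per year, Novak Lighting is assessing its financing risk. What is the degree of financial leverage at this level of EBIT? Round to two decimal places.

2.08

Interest = $260,200.00.
DFL = EBIT ÷ (EBIT − I) = $502,000 ÷ ($502,000 − $260,200.00) = $502,000 ÷ $241,800.00 = 2.0761.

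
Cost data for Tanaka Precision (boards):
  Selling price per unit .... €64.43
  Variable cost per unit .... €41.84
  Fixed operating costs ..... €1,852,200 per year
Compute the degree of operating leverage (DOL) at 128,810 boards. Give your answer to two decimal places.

Total contribution margin = 128,810 × €22.59 = €2,909,817.90.
Operating income = contribution − fixed costs = €2,909,817.90 − €1,852,200 = €1,057,617.90.
DOL = contribution ÷ EBIT = €2,909,817.90 ÷ €1,057,617.90 = 2.7513.

2.75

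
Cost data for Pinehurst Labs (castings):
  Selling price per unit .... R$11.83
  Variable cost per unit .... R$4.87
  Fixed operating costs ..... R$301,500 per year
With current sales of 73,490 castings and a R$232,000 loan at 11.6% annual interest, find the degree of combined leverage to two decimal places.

Total contribution margin = 73,490 × R$6.96 = R$511,490.40.
Subtracting fixed costs: EBIT = R$511,490.40 − R$301,500 = R$209,990.40. Interest = R$26,912.00.
DOL = R$511,490.40 ÷ R$209,990.40 = 2.4358; DFL = R$209,990.40 ÷ R$183,078.40 = 1.1470.
Combined leverage = 2.4358 × 1.1470 = 2.7939.

2.79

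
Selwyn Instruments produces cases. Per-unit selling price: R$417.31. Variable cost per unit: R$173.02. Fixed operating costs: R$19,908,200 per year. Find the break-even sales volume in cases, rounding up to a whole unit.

Contribution margin per unit = R$417.31 − R$173.02 = R$244.29.
Break-even Q = R$19,908,200 / R$244.29 = 81,494.13 → 81,495 cases.

81,495 cases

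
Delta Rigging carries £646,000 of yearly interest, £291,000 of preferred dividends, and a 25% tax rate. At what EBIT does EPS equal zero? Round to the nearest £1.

Grossing the preferred dividend up to pre-tax terms: £291,000 / (1 − 0.25) = £388,000.00.
EPS = 0 when EBIT covers interest plus the pre-tax preferred burden: £646,000 + £388,000.00 = £1,034,000.00.

£1,034,000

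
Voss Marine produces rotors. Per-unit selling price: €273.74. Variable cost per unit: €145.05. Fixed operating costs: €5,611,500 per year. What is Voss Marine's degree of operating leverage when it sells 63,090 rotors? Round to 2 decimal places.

3.24

At 63,090 units, contribution = 63,090 × €128.69 = €8,119,052.10.
EBIT = €8,119,052.10 − €5,611,500 = €2,507,552.10.
DOL = contribution ÷ EBIT = €8,119,052.10 ÷ €2,507,552.10 = 3.2378.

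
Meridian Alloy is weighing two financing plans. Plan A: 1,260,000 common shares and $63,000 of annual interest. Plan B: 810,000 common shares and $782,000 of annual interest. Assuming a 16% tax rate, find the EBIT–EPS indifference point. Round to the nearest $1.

At indifference, (EBIT − 63,000)(1 − t)/1,260,000 = (EBIT − 782,000)(1 − t)/810,000.
The (1 − t) factor cancels: (EBIT − 63,000) × 810,000 = (EBIT − 782,000) × 1,260,000.
Solving, EBIT = (782,000·1,260,000 − 63,000·810,000) / (1,260,000 − 810,000) = 934,290,000,000 / 450,000 = 2,076,200.00.

$2,076,200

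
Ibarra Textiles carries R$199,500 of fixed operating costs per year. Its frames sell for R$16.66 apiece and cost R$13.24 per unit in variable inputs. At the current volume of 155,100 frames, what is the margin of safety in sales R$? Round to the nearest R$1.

Unit CM = price − variable cost = R$16.66 − R$13.24 = R$3.42. Break-even units = R$199,500 ÷ R$3.42 = 58,333.33; break-even revenue = 58,333.33 × R$16.66 = R$971,833.33.
Current sales = 155,100 × R$16.66 = R$2,583,966.00.
Margin of safety = R$2,583,966.00 − R$971,833.33 = R$1,612,133.

R$1,612,133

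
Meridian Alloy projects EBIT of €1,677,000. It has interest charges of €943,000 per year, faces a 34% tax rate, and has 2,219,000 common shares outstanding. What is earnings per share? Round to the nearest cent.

€0.22

Pre-tax income = €1,677,000 − €943,000.00 = €734,000.00.
Net income = €734,000.00 × (1 − 0.34) = €484,440.00.
EPS = €484,440.00 ÷ 2,219,000 = €0.22.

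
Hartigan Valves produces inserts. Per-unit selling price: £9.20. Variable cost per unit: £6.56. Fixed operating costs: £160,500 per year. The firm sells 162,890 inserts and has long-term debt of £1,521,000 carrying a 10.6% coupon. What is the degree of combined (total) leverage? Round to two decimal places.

3.97

At 162,890 units, contribution = 162,890 × £2.64 = £430,029.60.
Operating income = contribution − fixed costs = £430,029.60 − £160,500 = £269,529.60. Interest = £161,226.00.
DOL = £430,029.60 ÷ £269,529.60 = 1.5955; DFL = £269,529.60 ÷ £108,303.60 = 2.4886.
Combined leverage = 1.5955 × 2.4886 = 3.9706.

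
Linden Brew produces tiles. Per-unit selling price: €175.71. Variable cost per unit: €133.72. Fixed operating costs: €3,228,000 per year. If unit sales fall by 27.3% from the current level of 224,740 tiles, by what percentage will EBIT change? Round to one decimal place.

-41.5%

Total contribution margin = 224,740 × €41.99 = €9,436,832.60.
Subtracting fixed costs: EBIT = €9,436,832.60 − €3,228,000 = €6,208,832.60.
DOL = contribution ÷ EBIT = €9,436,832.60 ÷ €6,208,832.60 = 1.5199.
Operating income changes by 1.5199 × -27.3% = -41.5%.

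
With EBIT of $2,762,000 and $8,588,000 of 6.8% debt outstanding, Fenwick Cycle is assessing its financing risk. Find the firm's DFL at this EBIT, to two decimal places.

Annual interest charges come to $583,984.00.
DFL = EBIT ÷ (EBIT − I) = $2,762,000 ÷ ($2,762,000 − $583,984.00) = $2,762,000 ÷ $2,178,016.00 = 1.2681.

1.27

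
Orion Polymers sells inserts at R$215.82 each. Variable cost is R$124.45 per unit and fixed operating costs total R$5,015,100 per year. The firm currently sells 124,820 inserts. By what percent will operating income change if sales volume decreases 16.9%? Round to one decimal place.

Contribution at this volume is 124,820 × R$91.37 = R$11,404,803.40.
Operating income = contribution − fixed costs = R$11,404,803.40 − R$5,015,100 = R$6,389,703.40.
DOL = contribution ÷ EBIT = R$11,404,803.40 ÷ R$6,389,703.40 = 1.7849.
%ΔEBIT = DOL × %ΔSales = 1.7849 × -16.9% = -30.2%.

-30.2%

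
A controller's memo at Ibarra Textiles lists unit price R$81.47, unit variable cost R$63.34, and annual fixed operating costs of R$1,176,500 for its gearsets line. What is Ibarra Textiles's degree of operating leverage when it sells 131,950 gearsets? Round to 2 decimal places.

1.97

Total contribution margin = 131,950 × R$18.13 = R$2,392,253.50.
Operating income = contribution − fixed costs = R$2,392,253.50 − R$1,176,500 = R$1,215,753.50.
So DOL = total CM / EBIT = R$2,392,253.50 / R$1,215,753.50 = 1.9677.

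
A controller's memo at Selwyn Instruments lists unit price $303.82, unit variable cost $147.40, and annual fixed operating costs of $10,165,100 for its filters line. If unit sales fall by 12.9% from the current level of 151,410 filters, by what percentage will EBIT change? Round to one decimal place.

-22.6%

Contribution at this volume is 151,410 × $156.42 = $23,683,552.20.
Operating income = contribution − fixed costs = $23,683,552.20 − $10,165,100 = $13,518,452.20.
DOL = contribution ÷ EBIT = $23,683,552.20 ÷ $13,518,452.20 = 1.7519.
Operating income changes by 1.7519 × -12.9% = -22.6%.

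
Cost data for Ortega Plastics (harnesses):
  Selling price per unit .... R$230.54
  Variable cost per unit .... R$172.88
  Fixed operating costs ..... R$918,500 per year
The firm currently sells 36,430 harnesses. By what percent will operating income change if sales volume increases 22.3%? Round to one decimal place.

+39.6%

At 36,430 units, contribution = 36,430 × R$57.66 = R$2,100,553.80.
Subtracting fixed costs: EBIT = R$2,100,553.80 − R$918,500 = R$1,182,053.80.
Degree of operating leverage = R$2,100,553.80 / R$1,182,053.80 = 1.7770.
%ΔEBIT = DOL × %ΔSales = 1.7770 × +22.3% = +39.6%.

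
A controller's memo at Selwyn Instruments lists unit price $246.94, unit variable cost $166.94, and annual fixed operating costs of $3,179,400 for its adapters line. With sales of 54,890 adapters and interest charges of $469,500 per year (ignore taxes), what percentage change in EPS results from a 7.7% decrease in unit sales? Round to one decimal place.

At 54,890 units, contribution = 54,890 × $80.00 = $4,391,200.00.
Subtracting fixed costs: EBIT = $4,391,200.00 − $3,179,400 = $1,211,800.00.
Interest = $469,500.00, so EBIT − I = $742,300.00.
Degree of combined leverage = contribution ÷ (EBIT − I) = $4,391,200.00 ÷ $742,300.00 = 5.9157.
EPS therefore changes by 5.9157 × (-7.7%) = -45.6%.

-45.6%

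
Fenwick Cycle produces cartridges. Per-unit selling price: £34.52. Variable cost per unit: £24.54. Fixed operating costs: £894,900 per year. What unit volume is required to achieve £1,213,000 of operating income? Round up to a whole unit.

211,213 cartridges

Each unit contributes £34.52 − £24.54 = £9.98.
Required volume = (fixed costs + target profit) ÷ CM = (£894,900 + £1,213,000) ÷ £9.98 = 211,212.42, so 211,213 cartridges.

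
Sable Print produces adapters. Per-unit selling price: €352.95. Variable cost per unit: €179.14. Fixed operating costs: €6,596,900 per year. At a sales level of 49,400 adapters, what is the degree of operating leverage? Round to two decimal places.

At 49,400 units, contribution = 49,400 × €173.81 = €8,586,214.00.
Subtracting fixed costs: EBIT = €8,586,214.00 − €6,596,900 = €1,989,314.00.
Degree of operating leverage = €8,586,214.00 / €1,989,314.00 = 4.3162.

4.32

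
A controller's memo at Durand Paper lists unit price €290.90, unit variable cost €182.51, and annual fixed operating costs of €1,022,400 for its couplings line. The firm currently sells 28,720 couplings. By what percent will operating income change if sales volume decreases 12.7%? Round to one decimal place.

-18.9%

At 28,720 units, contribution = 28,720 × €108.39 = €3,112,960.80.
Operating income = contribution − fixed costs = €3,112,960.80 − €1,022,400 = €2,090,560.80.
DOL = contribution ÷ EBIT = €3,112,960.80 ÷ €2,090,560.80 = 1.4891.
So EBIT moves 1.4891 × (-12.7%) = -18.9%.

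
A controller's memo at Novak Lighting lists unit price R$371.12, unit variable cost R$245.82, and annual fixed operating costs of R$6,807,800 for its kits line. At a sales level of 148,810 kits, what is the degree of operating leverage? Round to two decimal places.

Contribution at this volume is 148,810 × R$125.30 = R$18,645,893.00.
Subtracting fixed costs: EBIT = R$18,645,893.00 − R$6,807,800 = R$11,838,093.00.
So DOL = total CM / EBIT = R$18,645,893.00 / R$11,838,093.00 = 1.5751.

1.58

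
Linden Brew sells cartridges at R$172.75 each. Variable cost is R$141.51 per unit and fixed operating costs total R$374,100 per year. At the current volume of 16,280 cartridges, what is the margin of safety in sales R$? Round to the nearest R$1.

R$743,683

Unit CM = price − variable cost = R$172.75 − R$141.51 = R$31.24. Break-even units = R$374,100 ÷ R$31.24 = 11,975.03; break-even revenue = 11,975.03 × R$172.75 = R$2,068,686.78.
Current sales = 16,280 × R$172.75 = R$2,812,370.00.
Margin of safety = R$2,812,370.00 − R$2,068,686.78 = R$743,683.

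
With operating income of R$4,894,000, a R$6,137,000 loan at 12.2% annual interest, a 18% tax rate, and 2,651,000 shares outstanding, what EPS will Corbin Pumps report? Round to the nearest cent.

R$1.28

Interest = R$748,714.00, so EBT = R$4,894,000 − R$748,714.00 = R$4,145,286.00.
Net income = R$4,145,286.00 × (1 − 0.18) = R$3,399,134.52.
EPS = R$3,399,134.52 ÷ 2,651,000 = R$1.28.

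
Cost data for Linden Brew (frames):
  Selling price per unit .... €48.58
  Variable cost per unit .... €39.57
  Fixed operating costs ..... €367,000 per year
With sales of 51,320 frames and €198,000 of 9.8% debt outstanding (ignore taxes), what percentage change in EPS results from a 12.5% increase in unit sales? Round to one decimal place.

At 51,320 units, contribution = 51,320 × €9.01 = €462,393.20.
Subtracting fixed costs: EBIT = €462,393.20 − €367,000 = €95,393.20.
Interest = €19,404.00, so EBIT − I = €75,989.20.
Degree of combined leverage = contribution ÷ (EBIT − I) = €462,393.20 ÷ €75,989.20 = 6.0850.
EPS therefore changes by 6.0850 × (+12.5%) = +76.1%.

+76.1%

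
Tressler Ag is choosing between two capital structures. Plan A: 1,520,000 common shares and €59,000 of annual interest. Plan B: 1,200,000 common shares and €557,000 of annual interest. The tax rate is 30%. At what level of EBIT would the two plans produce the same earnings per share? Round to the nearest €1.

At indifference, (EBIT − 59,000)(1 − t)/1,520,000 = (EBIT − 557,000)(1 − t)/1,200,000.
Cancelling (1 − t) and cross-multiplying: 1,200,000·(EBIT − 59,000) = 1,520,000·(EBIT − 557,000).
Solving, EBIT = (557,000·1,520,000 − 59,000·1,200,000) / (1,520,000 − 1,200,000) = 775,840,000,000 / 320,000 = 2,424,500.00.

€2,424,500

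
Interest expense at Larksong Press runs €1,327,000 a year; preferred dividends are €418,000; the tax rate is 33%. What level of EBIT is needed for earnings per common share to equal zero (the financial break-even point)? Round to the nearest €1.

Grossing the preferred dividend up to pre-tax terms: €418,000 / (1 − 0.33) = €623,880.60.
Financial break-even EBIT = interest + D_p ÷ (1 − t) = €1,327,000 + €623,880.60 = €1,950,880.60.

€1,950,881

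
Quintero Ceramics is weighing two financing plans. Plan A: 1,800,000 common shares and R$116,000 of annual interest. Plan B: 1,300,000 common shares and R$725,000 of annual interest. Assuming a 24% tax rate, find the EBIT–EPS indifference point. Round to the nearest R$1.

At indifference, (EBIT − 116,000)(1 − t)/1,800,000 = (EBIT − 725,000)(1 − t)/1,300,000.
The (1 − t) factor cancels: (EBIT − 116,000) × 1,300,000 = (EBIT − 725,000) × 1,800,000.
EBIT × (1,800,000 − 1,300,000) = 725,000 × 1,800,000 − 116,000 × 1,300,000 = 1,154,200,000,000, so EBIT = 1,154,200,000,000 ÷ 500,000 = 2,308,400.00.

R$2,308,400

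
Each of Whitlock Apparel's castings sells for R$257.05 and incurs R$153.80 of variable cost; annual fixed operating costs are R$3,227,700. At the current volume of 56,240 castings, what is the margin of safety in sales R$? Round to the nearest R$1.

Contribution margin per unit = R$257.05 − R$153.80 = R$103.25. Break-even units = R$3,227,700 ÷ R$103.25 = 31,261.02; break-even revenue = 31,261.02 × R$257.05 = R$8,035,644.41.
Actual sales revenue = 56,240 × R$257.05 = R$14,456,492.00.
Margin of safety = R$14,456,492.00 − R$8,035,644.41 = R$6,420,848.

R$6,420,848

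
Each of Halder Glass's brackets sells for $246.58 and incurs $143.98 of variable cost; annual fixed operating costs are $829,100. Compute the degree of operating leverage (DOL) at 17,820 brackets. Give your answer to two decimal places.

1.83

Total contribution margin = 17,820 × $102.60 = $1,828,332.00.
EBIT = $1,828,332.00 − $829,100 = $999,232.00.
DOL = contribution ÷ EBIT = $1,828,332.00 ÷ $999,232.00 = 1.8297.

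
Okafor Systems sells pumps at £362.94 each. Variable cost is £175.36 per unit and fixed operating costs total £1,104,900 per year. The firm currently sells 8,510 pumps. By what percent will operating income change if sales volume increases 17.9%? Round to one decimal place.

+58.1%

At 8,510 units, contribution = 8,510 × £187.58 = £1,596,305.80.
EBIT = £1,596,305.80 − £1,104,900 = £491,405.80.
Degree of operating leverage = £1,596,305.80 / £491,405.80 = 3.2484.
%ΔEBIT = DOL × %ΔSales = 3.2484 × +17.9% = +58.1%.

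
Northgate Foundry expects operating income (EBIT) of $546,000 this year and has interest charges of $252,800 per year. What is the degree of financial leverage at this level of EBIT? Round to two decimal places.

Interest = $252,800.00.
Degree of financial leverage = EBIT / (EBIT − interest) = $546,000 / $293,200.00 = 1.8622.

1.86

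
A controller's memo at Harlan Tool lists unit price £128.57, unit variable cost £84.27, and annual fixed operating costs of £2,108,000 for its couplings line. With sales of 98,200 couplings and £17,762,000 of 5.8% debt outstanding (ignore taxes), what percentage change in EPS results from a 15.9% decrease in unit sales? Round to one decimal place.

-57.1%

Total contribution margin = 98,200 × £44.30 = £4,350,260.00.
Operating income = contribution − fixed costs = £4,350,260.00 − £2,108,000 = £2,242,260.00.
After interest of £1,030,196.00, pre-tax earnings = £1,212,064.00.
Degree of combined leverage = contribution ÷ (EBIT − I) = £4,350,260.00 ÷ £1,212,064.00 = 3.5891.
%ΔEPS = DCL × %ΔSales = 3.5891 × -15.9% = -57.1%.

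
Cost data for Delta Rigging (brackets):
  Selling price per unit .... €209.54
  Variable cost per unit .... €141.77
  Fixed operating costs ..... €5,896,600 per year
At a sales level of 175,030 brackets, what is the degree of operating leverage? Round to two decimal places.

Total contribution margin = 175,030 × €67.77 = €11,861,783.10.
Subtracting fixed costs: EBIT = €11,861,783.10 − €5,896,600 = €5,965,183.10.
Degree of operating leverage = €11,861,783.10 / €5,965,183.10 = 1.9885.

1.99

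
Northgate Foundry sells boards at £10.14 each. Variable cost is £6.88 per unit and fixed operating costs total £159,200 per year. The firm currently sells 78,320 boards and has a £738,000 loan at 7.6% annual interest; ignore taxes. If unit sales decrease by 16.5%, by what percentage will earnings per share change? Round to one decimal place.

-105.2%

Contribution at this volume is 78,320 × £3.26 = £255,323.20.
Operating income = contribution − fixed costs = £255,323.20 − £159,200 = £96,123.20.
After interest of £56,088.00, pre-tax earnings = £40,035.20.
DCL = total CM / (EBIT − I) = £255,323.20 / £40,035.20 = 6.3775.
%ΔEPS = DCL × %ΔSales = 6.3775 × -16.5% = -105.2%.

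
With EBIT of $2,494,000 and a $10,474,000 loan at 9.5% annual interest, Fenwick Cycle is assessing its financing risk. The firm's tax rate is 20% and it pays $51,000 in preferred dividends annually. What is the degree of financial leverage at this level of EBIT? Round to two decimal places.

Interest = $995,030.00.
Pre-tax preferred-dividend burden = $51,000 ÷ (1 − 0.20) = $63,750.00.
DFL = EBIT ÷ [EBIT − I − D_p/(1−t)] = $2,494,000 ÷ [$2,494,000 − $995,030.00 − $63,750.00] = $2,494,000 ÷ $1,435,220.00 = 1.7377.

1.74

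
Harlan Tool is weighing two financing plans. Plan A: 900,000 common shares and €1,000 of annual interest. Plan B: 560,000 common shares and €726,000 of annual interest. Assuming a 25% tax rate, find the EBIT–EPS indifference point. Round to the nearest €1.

€1,920,118

Set EPS_A = EPS_B: (EBIT − €1,000)(1 − 0.25) ÷ 900,000 = (EBIT − €726,000)(1 − 0.25) ÷ 560,000.
Cancelling (1 − t) and cross-multiplying: 560,000·(EBIT − 1,000) = 900,000·(EBIT − 726,000).
Solving, EBIT = (726,000·900,000 − 1,000·560,000) / (900,000 − 560,000) = 652,840,000,000 / 340,000 = 1,920,117.65.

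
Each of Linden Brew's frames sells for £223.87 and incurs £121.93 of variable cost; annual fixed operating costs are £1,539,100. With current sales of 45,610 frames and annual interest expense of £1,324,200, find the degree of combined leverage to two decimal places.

2.60

Total contribution margin = 45,610 × £101.94 = £4,649,483.40.
Operating income = contribution − fixed costs = £4,649,483.40 − £1,539,100 = £3,110,383.40. Interest = £1,324,200.00.
DOL = £4,649,483.40 ÷ £3,110,383.40 = 1.4948; DFL = £3,110,383.40 ÷ £1,786,183.40 = 1.7414.
Combined leverage = 1.4948 × 1.7414 = 2.6030.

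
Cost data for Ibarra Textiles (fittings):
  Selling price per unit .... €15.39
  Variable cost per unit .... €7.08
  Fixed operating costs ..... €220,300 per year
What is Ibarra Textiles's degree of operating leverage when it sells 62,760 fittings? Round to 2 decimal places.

At 62,760 units, contribution = 62,760 × €8.31 = €521,535.60.
Operating income = contribution − fixed costs = €521,535.60 − €220,300 = €301,235.60.
Degree of operating leverage = €521,535.60 / €301,235.60 = 1.7313.

1.73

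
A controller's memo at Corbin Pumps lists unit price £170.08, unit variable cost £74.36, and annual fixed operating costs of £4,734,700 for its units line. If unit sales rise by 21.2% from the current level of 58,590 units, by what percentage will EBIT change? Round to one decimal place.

Contribution at this volume is 58,590 × £95.72 = £5,608,234.80.
Operating income = contribution − fixed costs = £5,608,234.80 − £4,734,700 = £873,534.80.
DOL = contribution ÷ EBIT = £5,608,234.80 ÷ £873,534.80 = 6.4202.
So EBIT moves 6.4202 × (+21.2%) = +136.1%.

+136.1%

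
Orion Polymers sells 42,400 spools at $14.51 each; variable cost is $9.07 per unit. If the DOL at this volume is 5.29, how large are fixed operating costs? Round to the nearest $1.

Contribution at this volume is 42,400 × $5.44 = $230,656.00.
Since DOL = CM ÷ EBIT, EBIT = $230,656.00 ÷ 5.29 = $43,602.27.
Fixed costs = CM − EBIT = $230,656.00 − $43,602.27 = $187,054.

$187,054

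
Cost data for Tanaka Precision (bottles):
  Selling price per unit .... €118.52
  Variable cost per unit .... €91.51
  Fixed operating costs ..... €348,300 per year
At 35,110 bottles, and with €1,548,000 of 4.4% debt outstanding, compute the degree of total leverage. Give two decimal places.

Contribution at this volume is 35,110 × €27.01 = €948,321.10.
Subtracting fixed costs: EBIT = €948,321.10 − €348,300 = €600,021.10. Interest = €68,112.00.
DOL = €948,321.10 ÷ €600,021.10 = 1.5805; DFL = €600,021.10 ÷ €531,909.10 = 1.1281.
DCL = DOL × DFL = 1.5805 × 1.1281 = 1.7830.

1.78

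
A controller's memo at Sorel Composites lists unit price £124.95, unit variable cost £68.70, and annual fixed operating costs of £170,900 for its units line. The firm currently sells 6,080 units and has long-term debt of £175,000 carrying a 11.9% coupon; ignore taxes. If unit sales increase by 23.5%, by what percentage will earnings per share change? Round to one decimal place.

+53.5%

Total contribution margin = 6,080 × £56.25 = £342,000.00.
Subtracting fixed costs: EBIT = £342,000.00 − £170,900 = £171,100.00.
Interest = £20,825.00, so EBIT − I = £150,275.00.
Degree of combined leverage = contribution ÷ (EBIT − I) = £342,000.00 ÷ £150,275.00 = 2.2758.
%ΔEPS = DCL × %ΔSales = 2.2758 × +23.5% = +53.5%.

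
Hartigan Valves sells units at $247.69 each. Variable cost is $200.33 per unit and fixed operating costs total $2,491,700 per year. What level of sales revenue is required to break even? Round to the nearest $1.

CM per unit = $247.69 − $200.33 = $47.36; CM ratio = $47.36 / $247.69 = 0.1912.
Break-even revenue = fixed costs × price ÷ CM = $2,491,700 × $247.69 ÷ $47.36 = $13,031,444.

$13,031,444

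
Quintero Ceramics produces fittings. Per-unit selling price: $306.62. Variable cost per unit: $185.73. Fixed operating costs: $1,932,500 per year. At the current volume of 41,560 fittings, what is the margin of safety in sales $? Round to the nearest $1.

Contribution margin per unit = $306.62 − $185.73 = $120.89. Break-even units = $1,932,500 ÷ $120.89 = 15,985.61; break-even revenue = 15,985.61 × $306.62 = $4,901,506.74.
Actual sales revenue = 41,560 × $306.62 = $12,743,127.20.
Margin of safety = $12,743,127.20 − $4,901,506.74 = $7,841,620.

$7,841,620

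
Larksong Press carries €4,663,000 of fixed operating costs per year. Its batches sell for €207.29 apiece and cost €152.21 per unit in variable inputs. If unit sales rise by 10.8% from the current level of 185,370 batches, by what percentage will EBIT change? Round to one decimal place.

+19.9%

Total contribution margin = 185,370 × €55.08 = €10,210,179.60.
Operating income = contribution − fixed costs = €10,210,179.60 − €4,663,000 = €5,547,179.60.
Degree of operating leverage = €10,210,179.60 / €5,547,179.60 = 1.8406.
Operating income changes by 1.8406 × +10.8% = +19.9%.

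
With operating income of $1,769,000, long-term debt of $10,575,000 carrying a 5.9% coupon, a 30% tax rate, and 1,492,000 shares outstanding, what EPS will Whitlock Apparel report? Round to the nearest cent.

Pre-tax income = $1,769,000 − $623,925.00 = $1,145,075.00.
After tax at 30%: net income = $1,145,075.00 × 0.70 = $801,552.50.
Per share: $801,552.50 / 1,492,000 shares = $0.54.

$0.54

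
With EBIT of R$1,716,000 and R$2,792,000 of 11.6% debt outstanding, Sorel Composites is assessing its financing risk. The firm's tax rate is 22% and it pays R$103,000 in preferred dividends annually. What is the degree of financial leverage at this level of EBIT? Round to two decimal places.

1.36

Interest = R$323,872.00.
Preferred dividends grossed up pre-tax: R$103,000 / (1 − 0.22) = R$132,051.28.
DFL = EBIT ÷ [EBIT − I − D_p/(1−t)] = R$1,716,000 ÷ [R$1,716,000 − R$323,872.00 − R$132,051.28] = R$1,716,000 ÷ R$1,260,076.72 = 1.3618.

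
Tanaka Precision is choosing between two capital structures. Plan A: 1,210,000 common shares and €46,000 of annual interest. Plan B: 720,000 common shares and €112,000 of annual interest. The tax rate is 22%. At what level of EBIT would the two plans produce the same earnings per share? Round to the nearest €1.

€208,980

Set EPS_A = EPS_B: (EBIT − €46,000)(1 − 0.22) ÷ 1,210,000 = (EBIT − €112,000)(1 − 0.22) ÷ 720,000.
The (1 − t) factor cancels: (EBIT − 46,000) × 720,000 = (EBIT − 112,000) × 1,210,000.
EBIT × (1,210,000 − 720,000) = 112,000 × 1,210,000 − 46,000 × 720,000 = 102,400,000,000, so EBIT = 102,400,000,000 ÷ 490,000 = 208,979.59.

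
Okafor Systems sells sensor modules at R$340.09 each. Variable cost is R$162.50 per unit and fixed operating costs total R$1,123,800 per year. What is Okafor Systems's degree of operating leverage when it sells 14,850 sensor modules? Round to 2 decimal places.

Contribution at this volume is 14,850 × R$177.59 = R$2,637,211.50.
Subtracting fixed costs: EBIT = R$2,637,211.50 − R$1,123,800 = R$1,513,411.50.
Degree of operating leverage = R$2,637,211.50 / R$1,513,411.50 = 1.7426.

1.74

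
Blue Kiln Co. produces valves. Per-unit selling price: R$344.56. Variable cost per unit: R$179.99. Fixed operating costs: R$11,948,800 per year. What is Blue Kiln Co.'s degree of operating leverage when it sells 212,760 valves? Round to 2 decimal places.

1.52

Total contribution margin = 212,760 × R$164.57 = R$35,013,913.20.
EBIT = R$35,013,913.20 − R$11,948,800 = R$23,065,113.20.
DOL = contribution ÷ EBIT = R$35,013,913.20 ÷ R$23,065,113.20 = 1.5180.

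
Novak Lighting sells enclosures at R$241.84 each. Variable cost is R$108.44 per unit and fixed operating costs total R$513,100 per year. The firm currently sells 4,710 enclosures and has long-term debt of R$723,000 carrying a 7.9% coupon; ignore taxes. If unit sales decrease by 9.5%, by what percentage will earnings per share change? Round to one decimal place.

Contribution at this volume is 4,710 × R$133.40 = R$628,314.00.
EBIT = R$628,314.00 − R$513,100 = R$115,214.00.
Interest = R$57,117.00, so EBIT − I = R$58,097.00.
DCL = total CM / (EBIT − I) = R$628,314.00 / R$58,097.00 = 10.8149.
%ΔEPS = DCL × %ΔSales = 10.8149 × -9.5% = -102.7%.

-102.7%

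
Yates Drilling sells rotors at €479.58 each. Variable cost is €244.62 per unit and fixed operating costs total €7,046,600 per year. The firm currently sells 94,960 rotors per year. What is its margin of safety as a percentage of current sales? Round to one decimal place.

68.4%

Contribution margin per unit = €479.58 − €244.62 = €234.96. Break-even units = €7,046,600 ÷ €234.96 = 29,990.64; break-even revenue = 29,990.64 × €479.58 = €14,382,909.55.
Current sales = 94,960 × €479.58 = €45,540,916.80.
Margin of safety = (€45,540,916.80 − €14,382,909.55) ÷ €45,540,916.80 = 68.4%.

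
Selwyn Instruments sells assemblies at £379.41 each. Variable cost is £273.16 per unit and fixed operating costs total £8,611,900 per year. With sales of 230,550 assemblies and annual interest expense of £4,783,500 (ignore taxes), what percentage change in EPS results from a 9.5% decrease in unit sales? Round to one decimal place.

Total contribution margin = 230,550 × £106.25 = £24,495,937.50.
Operating income = contribution − fixed costs = £24,495,937.50 − £8,611,900 = £15,884,037.50.
Interest = £4,783,500.00, so EBIT − I = £11,100,537.50.
Degree of combined leverage = contribution ÷ (EBIT − I) = £24,495,937.50 ÷ £11,100,537.50 = 2.2067.
%ΔEPS = DCL × %ΔSales = 2.2067 × -9.5% = -21.0%.

-21.0%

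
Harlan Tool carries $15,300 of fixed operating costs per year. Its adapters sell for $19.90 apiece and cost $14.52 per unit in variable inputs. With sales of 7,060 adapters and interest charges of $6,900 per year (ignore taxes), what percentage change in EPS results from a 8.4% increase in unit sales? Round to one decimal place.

Total contribution margin = 7,060 × $5.38 = $37,982.80.
Operating income = contribution − fixed costs = $37,982.80 − $15,300 = $22,682.80.
Interest = $6,900.00, so EBIT − I = $15,782.80.
DCL = total CM / (EBIT − I) = $37,982.80 / $15,782.80 = 2.4066.
EPS therefore changes by 2.4066 × (+8.4%) = +20.2%.

+20.2%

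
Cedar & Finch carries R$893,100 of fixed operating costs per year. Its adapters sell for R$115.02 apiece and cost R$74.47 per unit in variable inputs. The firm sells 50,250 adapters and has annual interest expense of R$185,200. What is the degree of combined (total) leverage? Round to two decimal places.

Contribution at this volume is 50,250 × R$40.55 = R$2,037,637.50.
EBIT = R$2,037,637.50 − R$893,100 = R$1,144,537.50. Interest = R$185,200.00, so EBIT − I = R$959,337.50.
Degree of total leverage = total CM / (EBIT − interest) = R$2,037,637.50 / R$959,337.50 = 2.1240.

2.12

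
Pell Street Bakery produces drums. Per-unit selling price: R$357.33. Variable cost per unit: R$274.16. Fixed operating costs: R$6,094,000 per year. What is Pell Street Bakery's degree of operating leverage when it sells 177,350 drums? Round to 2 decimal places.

1.70

At 177,350 units, contribution = 177,350 × R$83.17 = R$14,750,199.50.
EBIT = R$14,750,199.50 − R$6,094,000 = R$8,656,199.50.
DOL = contribution ÷ EBIT = R$14,750,199.50 ÷ R$8,656,199.50 = 1.7040.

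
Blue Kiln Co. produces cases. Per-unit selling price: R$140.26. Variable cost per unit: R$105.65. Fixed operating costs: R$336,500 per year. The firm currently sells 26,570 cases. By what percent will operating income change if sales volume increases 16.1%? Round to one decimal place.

At 26,570 units, contribution = 26,570 × R$34.61 = R$919,587.70.
Operating income = contribution − fixed costs = R$919,587.70 − R$336,500 = R$583,087.70.
DOL = contribution ÷ EBIT = R$919,587.70 ÷ R$583,087.70 = 1.5771.
%ΔEBIT = DOL × %ΔSales = 1.5771 × +16.1% = +25.4%.

+25.4%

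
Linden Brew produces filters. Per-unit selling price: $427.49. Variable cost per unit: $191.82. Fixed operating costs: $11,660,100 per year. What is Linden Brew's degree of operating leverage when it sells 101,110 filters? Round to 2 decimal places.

Total contribution margin = 101,110 × $235.67 = $23,828,593.70.
Subtracting fixed costs: EBIT = $23,828,593.70 − $11,660,100 = $12,168,493.70.
Degree of operating leverage = $23,828,593.70 / $12,168,493.70 = 1.9582.

1.96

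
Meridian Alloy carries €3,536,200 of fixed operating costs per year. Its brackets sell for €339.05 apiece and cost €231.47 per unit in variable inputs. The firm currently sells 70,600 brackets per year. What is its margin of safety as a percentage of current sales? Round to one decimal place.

Contribution margin per unit = €339.05 − €231.47 = €107.58. Break-even units = €3,536,200 ÷ €107.58 = 32,870.42; break-even revenue = 32,870.42 × €339.05 = €11,144,716.58.
Current sales = 70,600 × €339.05 = €23,936,930.00.
Margin of safety = (€23,936,930.00 − €11,144,716.58) ÷ €23,936,930.00 = 53.4%.

53.4%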